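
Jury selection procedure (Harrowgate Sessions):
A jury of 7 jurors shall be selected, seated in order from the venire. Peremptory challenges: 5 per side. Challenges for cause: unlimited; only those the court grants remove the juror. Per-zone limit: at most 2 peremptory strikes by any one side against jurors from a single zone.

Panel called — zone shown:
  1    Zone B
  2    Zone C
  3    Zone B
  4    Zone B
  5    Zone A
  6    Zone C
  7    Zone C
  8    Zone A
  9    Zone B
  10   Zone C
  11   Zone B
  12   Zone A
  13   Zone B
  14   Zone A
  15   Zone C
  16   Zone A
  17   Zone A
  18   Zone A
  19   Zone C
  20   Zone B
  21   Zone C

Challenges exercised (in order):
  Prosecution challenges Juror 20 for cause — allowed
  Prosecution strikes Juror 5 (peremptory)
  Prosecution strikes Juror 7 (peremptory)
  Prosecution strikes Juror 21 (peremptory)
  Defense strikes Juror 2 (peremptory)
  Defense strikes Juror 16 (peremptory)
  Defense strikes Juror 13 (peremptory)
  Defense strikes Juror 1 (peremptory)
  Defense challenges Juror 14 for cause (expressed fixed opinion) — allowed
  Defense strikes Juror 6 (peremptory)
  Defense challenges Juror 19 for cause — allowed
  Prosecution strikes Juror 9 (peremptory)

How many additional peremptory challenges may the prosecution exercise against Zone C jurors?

Prosecution peremptories so far: #5, #7, #21, #9 — 4 of 5 used, 1 left overall.
Against Zone C: #7, #21 — 2 used; per-zone cap 2 leaves 0.
Binding limit: min(1, 0) = 0.

0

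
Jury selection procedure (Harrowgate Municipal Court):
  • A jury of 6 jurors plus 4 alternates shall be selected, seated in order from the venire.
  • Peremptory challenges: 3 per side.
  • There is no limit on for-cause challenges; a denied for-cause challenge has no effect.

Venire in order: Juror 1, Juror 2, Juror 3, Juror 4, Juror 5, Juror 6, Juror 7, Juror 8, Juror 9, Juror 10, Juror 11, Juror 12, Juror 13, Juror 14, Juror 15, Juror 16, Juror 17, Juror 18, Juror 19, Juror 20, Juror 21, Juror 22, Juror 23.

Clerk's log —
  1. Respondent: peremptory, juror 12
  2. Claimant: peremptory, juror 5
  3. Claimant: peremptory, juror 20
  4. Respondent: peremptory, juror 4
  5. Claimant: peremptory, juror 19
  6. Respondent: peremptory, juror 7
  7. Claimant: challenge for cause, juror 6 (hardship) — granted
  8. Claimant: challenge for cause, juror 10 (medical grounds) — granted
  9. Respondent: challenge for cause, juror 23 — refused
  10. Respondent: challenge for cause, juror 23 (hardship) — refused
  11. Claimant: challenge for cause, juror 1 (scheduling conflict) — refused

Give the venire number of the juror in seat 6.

Removed: #4, #5, #6, #7, #10, #12, #19, #20. (#1, #23 stay — for-cause denied.)
Seating in order: seats 1–6 → #1, #2, #3, #8, #9, #11; alternates → #13, #14, #15, #16.
So seat 6 is #11.

11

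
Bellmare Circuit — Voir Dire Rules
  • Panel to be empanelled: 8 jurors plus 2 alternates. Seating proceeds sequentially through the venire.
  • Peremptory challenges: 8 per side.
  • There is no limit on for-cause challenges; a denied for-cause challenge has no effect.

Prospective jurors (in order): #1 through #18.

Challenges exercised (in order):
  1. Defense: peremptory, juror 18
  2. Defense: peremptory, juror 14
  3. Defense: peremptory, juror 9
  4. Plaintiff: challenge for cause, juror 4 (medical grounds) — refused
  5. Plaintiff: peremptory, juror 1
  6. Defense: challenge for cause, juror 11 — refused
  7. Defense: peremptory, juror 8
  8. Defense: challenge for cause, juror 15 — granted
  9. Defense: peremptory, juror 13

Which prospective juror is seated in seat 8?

11

Removed: #1, #8, #9, #13, #14, #15, #18. (#4, #11 stay — for-cause denied.)
Seating in order: seats 1–8 → #2, #3, #4, #5, #6, #7, #10, #11; alternates → #12, #16.
So seat 8 is #11.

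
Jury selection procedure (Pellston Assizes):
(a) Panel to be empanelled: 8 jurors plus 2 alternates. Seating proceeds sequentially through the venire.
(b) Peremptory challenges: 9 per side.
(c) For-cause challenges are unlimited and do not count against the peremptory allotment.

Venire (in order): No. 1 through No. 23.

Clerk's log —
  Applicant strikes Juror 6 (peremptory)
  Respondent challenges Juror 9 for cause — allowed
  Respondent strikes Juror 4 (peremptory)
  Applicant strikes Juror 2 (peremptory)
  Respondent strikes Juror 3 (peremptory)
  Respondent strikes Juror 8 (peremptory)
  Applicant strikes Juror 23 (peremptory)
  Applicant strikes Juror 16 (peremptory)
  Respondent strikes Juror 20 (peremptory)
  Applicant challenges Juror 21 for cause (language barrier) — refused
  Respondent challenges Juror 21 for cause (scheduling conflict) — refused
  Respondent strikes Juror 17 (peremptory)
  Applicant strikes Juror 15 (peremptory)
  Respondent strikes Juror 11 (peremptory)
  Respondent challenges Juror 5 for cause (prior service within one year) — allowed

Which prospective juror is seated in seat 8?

19

Removed: #2, #3, #4, #5, #6, #8, #9, #11, #15, #16, #17, #20, #23. (#21 stays — for-cause denied.)
Filling seats in venire order through position 8: #1, #7, #10, #12, #13, #14, #18, #19.
So seat 8 is #19.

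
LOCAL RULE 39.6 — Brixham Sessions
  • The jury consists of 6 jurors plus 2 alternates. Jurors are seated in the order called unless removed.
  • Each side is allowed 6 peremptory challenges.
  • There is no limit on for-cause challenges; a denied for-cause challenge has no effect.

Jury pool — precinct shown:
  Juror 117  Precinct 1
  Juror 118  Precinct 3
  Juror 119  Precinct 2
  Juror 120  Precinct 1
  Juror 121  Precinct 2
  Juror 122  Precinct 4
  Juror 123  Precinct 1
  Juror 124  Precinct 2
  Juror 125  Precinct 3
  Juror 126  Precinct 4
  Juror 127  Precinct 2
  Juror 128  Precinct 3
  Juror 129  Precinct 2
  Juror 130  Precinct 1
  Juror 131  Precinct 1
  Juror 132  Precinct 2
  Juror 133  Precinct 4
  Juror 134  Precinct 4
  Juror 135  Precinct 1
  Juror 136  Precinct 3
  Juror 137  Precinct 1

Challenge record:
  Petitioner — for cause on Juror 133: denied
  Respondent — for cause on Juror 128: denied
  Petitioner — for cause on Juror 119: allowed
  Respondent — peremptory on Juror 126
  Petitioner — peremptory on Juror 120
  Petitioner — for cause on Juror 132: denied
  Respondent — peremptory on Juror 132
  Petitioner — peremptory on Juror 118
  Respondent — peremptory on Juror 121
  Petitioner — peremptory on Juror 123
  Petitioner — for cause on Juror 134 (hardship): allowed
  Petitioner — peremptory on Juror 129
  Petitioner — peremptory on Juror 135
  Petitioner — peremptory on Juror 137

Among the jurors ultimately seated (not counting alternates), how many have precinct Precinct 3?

Removed: #118, #119, #120, #121, #123, #126, #129, #132, #134, #135, #137.
Seated jurors 1–6: #117, #122, #124, #125, #127, #128 (alternates #130, #131 not counted).
Of those, in Precinct 3: #125, #128 → 2.

2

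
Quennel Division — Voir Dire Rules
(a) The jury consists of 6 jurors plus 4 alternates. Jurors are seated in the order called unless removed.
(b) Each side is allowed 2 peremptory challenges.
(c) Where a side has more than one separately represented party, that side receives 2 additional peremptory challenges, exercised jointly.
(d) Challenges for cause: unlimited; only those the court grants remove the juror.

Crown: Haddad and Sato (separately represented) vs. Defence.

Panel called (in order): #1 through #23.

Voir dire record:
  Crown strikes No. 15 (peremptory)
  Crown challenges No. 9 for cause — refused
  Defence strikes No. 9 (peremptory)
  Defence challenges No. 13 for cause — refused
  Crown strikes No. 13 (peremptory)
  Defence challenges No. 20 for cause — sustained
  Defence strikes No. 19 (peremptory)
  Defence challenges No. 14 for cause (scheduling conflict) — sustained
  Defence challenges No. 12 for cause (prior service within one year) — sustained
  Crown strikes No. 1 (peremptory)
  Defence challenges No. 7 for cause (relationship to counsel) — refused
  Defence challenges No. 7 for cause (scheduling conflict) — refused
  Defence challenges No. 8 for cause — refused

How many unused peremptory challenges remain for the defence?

Defence allotment: 2.
Defence peremptories used: #9, #19 — 2 (for-cause on #13, #20, #14, #12, #7, #7, #8 don't count).
Remaining: 2 − 2 = 0.

0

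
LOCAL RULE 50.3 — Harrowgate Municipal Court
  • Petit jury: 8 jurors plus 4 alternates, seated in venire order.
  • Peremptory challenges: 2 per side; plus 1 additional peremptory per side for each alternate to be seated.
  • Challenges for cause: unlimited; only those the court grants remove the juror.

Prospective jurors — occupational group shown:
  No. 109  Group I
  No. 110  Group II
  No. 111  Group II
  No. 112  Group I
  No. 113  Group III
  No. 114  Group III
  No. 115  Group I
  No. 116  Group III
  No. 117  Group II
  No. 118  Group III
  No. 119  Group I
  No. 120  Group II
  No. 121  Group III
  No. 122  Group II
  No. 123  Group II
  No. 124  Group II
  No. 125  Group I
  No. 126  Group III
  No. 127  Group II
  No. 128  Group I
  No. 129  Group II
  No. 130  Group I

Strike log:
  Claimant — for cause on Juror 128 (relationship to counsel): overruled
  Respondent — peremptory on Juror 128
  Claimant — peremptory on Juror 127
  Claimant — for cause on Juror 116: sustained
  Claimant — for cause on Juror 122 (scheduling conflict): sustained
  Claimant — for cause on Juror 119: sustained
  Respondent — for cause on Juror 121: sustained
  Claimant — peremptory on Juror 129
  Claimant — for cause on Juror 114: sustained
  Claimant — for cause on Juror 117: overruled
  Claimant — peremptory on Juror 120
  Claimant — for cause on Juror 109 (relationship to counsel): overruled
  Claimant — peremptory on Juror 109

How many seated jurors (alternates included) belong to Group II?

5

Removed: #109, #114, #116, #119, #120, #121, #122, #127, #128, #129.
Seated (12 incl. alternates): #110, #111, #112, #113, #115, #117, #118, #123, #124, #125, #126, #130.
Of those, in Group II: #110, #111, #117, #123, #124 → 5.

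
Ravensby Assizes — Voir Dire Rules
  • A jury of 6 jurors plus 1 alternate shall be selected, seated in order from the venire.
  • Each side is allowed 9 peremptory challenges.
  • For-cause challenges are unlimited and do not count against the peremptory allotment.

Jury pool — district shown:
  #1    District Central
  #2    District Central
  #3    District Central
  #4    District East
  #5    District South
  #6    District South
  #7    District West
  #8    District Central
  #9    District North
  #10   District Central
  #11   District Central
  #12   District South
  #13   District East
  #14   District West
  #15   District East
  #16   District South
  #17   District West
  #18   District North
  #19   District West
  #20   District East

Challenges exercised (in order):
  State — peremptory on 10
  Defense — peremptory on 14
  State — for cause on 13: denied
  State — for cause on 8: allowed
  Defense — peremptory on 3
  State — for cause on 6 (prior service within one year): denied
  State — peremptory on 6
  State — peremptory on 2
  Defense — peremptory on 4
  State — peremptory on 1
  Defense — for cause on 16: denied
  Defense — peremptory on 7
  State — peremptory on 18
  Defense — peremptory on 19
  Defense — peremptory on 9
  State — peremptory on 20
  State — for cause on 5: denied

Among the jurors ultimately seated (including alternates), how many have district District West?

1

Removed: #1, #2, #3, #4, #6, #7, #8, #9, #10, #14, #18, #19, #20.
Seated (7 incl. alternates): #5, #11, #12, #13, #15, #16, #17.
Of those, in District West: #17 → 1.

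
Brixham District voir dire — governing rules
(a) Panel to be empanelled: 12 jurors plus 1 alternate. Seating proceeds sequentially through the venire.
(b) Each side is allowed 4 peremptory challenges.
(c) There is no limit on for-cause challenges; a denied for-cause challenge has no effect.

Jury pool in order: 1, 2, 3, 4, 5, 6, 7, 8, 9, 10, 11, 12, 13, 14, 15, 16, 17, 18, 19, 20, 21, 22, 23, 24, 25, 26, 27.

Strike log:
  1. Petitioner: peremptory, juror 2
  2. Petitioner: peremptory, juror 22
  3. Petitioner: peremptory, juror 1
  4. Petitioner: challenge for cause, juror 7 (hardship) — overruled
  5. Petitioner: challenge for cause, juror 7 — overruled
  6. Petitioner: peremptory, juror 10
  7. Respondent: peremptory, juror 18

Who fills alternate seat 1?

16

Removed: #1, #2, #10, #18, #22. (#7 stays — for-cause denied.)
Seating in order: seats 1–12 → #3, #4, #5, #6, #7, #8, #9, #11, #12, #13, #14, #15; alternates → #16.
So alternate 1 is #16.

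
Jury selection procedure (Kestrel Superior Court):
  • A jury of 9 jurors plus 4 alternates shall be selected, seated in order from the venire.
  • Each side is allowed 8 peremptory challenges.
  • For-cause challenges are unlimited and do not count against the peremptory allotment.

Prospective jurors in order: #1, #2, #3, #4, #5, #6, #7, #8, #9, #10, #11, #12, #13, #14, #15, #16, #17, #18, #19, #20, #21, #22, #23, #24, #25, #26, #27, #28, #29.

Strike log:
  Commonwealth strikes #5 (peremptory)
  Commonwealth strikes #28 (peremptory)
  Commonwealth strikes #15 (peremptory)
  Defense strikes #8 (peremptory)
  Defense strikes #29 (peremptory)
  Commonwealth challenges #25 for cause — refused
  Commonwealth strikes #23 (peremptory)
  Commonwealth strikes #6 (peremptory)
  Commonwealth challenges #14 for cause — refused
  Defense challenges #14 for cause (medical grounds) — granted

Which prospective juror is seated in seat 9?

12

Removed: #5, #6, #8, #14, #15, #23, #28, #29. (#25 stays — for-cause denied.)
Seating in order: seats 1–9 → #1, #2, #3, #4, #7, #9, #10, #11, #12; alternates → #13, #16, #17, #18.
So seat 9 is #12.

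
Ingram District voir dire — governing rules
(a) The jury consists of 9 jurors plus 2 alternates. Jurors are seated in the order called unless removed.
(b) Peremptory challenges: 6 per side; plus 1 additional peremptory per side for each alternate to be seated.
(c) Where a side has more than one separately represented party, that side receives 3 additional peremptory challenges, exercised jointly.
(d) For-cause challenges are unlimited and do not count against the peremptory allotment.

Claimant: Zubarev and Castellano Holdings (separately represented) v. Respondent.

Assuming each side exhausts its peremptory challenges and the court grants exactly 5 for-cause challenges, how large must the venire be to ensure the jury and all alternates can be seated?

Seats to fill: 9 + 2 alternates = 11.
Peremptories — Claimant: 6 + 1×2 + 3 = 11; Respondent: 6 + 1×2 = 8; total 19.
For-cause removals: 5.
Minimum venire: 11 + 19 + 5 = 35.

35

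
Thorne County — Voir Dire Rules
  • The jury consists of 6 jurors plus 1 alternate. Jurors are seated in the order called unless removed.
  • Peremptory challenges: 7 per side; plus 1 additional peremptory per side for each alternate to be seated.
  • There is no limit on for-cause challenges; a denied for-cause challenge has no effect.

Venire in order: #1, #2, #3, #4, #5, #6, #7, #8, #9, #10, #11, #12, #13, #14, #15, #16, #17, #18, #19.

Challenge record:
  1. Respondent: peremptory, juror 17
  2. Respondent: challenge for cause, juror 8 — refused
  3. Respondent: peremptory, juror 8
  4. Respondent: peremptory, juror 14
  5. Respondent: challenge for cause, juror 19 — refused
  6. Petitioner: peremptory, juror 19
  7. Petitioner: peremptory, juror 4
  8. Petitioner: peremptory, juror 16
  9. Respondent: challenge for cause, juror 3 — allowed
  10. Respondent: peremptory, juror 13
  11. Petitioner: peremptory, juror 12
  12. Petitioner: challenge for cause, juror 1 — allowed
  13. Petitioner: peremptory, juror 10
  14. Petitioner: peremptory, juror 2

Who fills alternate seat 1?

Removed: #1, #2, #3, #4, #8, #10, #12, #13, #14, #16, #17, #19.
Seating in order: seats 1–6 → #5, #6, #7, #9, #11, #15; alternates → #18.
So alternate 1 is #18.

18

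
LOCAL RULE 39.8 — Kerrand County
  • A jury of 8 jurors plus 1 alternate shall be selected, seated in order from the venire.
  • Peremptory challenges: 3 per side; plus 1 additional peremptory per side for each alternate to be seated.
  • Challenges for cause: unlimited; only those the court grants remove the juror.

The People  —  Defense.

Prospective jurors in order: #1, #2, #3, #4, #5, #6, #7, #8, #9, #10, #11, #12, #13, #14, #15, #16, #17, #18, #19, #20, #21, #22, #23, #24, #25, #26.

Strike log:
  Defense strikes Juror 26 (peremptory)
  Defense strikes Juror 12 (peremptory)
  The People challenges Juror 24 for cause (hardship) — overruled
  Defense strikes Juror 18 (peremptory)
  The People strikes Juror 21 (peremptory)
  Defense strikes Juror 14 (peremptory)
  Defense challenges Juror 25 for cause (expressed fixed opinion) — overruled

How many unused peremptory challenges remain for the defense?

Defense allotment: 3 base + 1 × 1 alternate = 4.
Defense peremptories used: #26, #12, #18, #14 — 4 (the for-cause on #25 doesn't count).
Remaining: 4 − 4 = 0.

0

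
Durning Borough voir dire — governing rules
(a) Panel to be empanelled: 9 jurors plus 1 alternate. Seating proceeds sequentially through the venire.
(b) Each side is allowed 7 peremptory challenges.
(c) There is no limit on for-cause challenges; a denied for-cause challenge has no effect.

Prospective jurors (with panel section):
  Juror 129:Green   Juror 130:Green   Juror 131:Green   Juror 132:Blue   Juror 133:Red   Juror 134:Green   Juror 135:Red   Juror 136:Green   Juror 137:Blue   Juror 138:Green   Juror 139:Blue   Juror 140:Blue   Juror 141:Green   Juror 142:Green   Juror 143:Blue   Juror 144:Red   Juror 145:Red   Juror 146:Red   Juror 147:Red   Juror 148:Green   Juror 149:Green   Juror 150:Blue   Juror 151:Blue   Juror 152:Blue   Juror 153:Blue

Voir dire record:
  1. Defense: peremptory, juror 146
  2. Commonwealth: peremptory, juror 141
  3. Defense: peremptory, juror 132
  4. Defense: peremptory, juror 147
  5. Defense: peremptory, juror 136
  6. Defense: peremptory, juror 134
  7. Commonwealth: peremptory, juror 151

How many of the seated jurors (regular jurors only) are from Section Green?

4

Removed: #132, #134, #136, #141, #146, #147, #151.
Seated jurors 1–9: #129, #130, #131, #133, #135, #137, #138, #139, #140 (alternates #142 not counted).
Of those, in Section Green: #129, #130, #131, #138 → 4.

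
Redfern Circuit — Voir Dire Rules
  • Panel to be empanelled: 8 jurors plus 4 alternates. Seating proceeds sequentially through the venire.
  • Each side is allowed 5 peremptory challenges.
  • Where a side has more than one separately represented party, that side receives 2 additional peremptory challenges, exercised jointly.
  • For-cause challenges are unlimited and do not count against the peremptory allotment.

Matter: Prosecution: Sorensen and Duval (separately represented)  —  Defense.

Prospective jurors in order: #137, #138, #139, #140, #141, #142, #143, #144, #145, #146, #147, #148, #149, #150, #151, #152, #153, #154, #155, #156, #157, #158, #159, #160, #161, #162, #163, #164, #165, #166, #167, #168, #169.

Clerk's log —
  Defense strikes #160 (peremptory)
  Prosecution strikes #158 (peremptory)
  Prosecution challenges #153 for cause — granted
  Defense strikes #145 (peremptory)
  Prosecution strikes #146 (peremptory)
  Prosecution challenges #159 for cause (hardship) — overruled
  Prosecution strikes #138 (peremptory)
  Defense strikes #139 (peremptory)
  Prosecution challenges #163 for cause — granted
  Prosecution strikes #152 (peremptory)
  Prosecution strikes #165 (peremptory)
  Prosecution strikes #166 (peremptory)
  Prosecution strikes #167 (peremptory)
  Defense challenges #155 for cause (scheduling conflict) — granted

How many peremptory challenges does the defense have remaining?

Defense allotment: 5.
Defense peremptories used: #160, #145, #139 — 3 (the for-cause on #155 doesn't count).
Remaining: 5 − 3 = 2.

2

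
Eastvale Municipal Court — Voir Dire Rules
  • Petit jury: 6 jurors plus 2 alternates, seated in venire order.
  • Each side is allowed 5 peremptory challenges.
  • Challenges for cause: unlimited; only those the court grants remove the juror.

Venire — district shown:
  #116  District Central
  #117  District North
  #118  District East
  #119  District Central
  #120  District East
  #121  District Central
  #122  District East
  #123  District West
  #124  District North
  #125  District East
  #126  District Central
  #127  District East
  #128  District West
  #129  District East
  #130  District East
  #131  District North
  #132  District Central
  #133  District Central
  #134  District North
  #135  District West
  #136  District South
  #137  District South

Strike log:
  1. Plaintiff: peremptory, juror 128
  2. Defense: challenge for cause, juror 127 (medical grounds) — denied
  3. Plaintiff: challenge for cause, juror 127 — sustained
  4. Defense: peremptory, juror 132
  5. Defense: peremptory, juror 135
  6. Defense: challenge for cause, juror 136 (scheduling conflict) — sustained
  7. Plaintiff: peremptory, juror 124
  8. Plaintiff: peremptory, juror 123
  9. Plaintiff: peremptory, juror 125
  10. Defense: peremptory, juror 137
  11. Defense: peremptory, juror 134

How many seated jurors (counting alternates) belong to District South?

0

Removed: #123, #124, #125, #127, #128, #132, #134, #135, #136, #137.
Seated (8 incl. alternates): #116, #117, #118, #119, #120, #121, #122, #126.
None of those are in District South → 0.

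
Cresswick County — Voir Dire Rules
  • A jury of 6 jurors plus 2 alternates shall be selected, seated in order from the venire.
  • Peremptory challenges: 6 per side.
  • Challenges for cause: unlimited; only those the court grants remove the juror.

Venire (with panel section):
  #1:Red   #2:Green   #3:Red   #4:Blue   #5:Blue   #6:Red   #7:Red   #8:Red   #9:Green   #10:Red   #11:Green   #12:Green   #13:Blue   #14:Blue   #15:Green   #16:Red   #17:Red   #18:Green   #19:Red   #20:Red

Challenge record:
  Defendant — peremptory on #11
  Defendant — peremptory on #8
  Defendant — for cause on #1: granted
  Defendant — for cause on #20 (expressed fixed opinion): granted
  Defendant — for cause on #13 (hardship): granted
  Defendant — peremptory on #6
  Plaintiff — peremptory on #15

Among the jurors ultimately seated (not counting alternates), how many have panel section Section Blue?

2

Removed: #1, #6, #8, #11, #13, #15, #20.
Seated jurors 1–6: #2, #3, #4, #5, #7, #9 (alternates #10, #12 not counted).
Of those, in Section Blue: #4, #5 → 2.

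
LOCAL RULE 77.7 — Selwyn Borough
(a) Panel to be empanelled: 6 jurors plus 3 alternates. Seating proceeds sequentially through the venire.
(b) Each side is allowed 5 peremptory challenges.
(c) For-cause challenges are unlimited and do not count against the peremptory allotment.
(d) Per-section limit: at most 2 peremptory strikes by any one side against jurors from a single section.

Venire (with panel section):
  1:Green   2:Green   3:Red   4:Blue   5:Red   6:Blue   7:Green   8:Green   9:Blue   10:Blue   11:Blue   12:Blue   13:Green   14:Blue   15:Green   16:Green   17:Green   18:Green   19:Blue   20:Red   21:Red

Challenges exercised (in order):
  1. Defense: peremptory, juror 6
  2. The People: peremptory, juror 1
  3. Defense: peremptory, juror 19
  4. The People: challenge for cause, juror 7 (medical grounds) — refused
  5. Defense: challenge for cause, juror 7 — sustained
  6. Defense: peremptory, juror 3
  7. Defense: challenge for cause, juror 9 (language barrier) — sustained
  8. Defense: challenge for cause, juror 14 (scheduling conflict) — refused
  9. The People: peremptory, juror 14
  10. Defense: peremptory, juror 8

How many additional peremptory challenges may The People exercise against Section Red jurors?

2

The People peremptories so far: #1, #14 — 2 of 5 used, 3 left overall.
Against Section Red: none yet — per-section cap 2 leaves 2.
Binding limit: min(3, 2) = 2.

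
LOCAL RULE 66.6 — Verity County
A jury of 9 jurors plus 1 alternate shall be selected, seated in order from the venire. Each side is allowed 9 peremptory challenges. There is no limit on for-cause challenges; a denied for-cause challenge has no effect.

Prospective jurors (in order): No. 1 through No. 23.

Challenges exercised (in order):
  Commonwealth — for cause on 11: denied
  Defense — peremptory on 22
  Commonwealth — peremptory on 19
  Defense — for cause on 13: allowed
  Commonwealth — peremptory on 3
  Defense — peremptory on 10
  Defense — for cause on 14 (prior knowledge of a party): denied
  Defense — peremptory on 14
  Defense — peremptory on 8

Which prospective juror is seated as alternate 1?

Removed: #3, #8, #10, #13, #14, #19, #22. (#11 stays — for-cause denied.)
Filling seats in venire order through position 10: #1, #2, #4, #5, #6, #7, #9, #11, #12, #15.
So alternate 1 is #15.

15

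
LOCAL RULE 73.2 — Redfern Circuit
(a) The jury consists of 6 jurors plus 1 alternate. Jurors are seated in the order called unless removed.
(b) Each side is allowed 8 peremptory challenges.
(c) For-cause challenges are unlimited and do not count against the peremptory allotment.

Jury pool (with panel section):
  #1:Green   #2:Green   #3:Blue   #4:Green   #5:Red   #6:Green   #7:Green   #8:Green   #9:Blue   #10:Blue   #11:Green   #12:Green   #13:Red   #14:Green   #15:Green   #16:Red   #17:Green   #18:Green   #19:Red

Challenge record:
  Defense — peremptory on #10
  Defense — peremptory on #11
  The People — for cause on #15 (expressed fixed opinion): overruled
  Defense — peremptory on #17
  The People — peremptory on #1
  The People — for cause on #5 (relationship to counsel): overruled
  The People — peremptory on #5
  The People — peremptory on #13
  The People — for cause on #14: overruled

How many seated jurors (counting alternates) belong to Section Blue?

Removed: #1, #5, #10, #11, #13, #17.
Seated (7 incl. alternates): #2, #3, #4, #6, #7, #8, #9.
Of those, in Section Blue: #3, #9 → 2.

2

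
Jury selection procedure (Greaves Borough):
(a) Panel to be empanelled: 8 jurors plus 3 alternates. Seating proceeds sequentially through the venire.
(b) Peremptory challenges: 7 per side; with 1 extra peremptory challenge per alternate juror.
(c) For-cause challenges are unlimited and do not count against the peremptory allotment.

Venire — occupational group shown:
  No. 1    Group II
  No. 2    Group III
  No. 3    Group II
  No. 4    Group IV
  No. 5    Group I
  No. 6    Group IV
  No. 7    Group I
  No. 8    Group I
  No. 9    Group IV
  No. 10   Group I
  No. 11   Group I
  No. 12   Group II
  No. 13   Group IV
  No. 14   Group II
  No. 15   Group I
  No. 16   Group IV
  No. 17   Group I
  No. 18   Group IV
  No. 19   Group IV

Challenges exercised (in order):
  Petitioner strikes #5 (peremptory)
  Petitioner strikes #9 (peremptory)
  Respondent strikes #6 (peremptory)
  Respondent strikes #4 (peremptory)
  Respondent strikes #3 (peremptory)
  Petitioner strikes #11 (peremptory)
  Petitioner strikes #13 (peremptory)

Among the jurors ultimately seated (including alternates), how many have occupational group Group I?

Removed: #3, #4, #5, #6, #9, #11, #13.
Seated (11 incl. alternates): #1, #2, #7, #8, #10, #12, #14, #15, #16, #17, #18.
Of those, in Group I: #7, #8, #10, #15, #17 → 5.

5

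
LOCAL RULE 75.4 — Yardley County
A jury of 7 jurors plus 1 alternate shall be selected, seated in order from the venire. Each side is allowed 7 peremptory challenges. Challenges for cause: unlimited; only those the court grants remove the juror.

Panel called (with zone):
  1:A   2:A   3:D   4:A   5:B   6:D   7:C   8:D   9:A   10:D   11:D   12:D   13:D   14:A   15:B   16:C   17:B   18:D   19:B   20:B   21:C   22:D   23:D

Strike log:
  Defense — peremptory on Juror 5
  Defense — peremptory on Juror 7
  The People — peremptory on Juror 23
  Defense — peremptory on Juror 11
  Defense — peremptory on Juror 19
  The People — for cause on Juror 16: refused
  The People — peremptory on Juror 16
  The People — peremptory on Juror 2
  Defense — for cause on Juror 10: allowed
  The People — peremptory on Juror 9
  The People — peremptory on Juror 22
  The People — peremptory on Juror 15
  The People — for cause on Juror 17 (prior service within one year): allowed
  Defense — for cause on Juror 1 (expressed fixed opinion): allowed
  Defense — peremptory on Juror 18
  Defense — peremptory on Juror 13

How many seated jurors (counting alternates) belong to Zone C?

Removed: #1, #2, #5, #7, #9, #10, #11, #13, #15, #16, #17, #18, #19, #22, #23.
Seated (8 incl. alternates): #3, #4, #6, #8, #12, #14, #20, #21.
Of those, in Zone C: #21 → 1.

1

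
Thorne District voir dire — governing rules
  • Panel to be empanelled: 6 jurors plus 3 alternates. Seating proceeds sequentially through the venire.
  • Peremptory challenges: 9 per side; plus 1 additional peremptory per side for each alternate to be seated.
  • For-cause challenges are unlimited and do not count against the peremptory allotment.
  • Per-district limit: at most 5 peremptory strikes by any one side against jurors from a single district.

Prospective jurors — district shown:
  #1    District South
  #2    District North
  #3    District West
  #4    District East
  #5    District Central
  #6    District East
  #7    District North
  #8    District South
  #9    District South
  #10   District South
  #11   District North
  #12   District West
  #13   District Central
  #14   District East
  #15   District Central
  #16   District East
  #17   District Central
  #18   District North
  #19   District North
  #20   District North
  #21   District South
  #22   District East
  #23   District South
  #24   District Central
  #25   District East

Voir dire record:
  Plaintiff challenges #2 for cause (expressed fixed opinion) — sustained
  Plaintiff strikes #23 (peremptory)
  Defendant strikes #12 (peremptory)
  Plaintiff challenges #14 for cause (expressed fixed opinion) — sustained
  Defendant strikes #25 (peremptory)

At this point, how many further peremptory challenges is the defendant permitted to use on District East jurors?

4

Defendant peremptories so far: #12, #25 — 2 of 12 used, 10 left overall.
Against District East: #25 — 1 used; per-district cap 5 leaves 4.
Binding limit: min(10, 4) = 4.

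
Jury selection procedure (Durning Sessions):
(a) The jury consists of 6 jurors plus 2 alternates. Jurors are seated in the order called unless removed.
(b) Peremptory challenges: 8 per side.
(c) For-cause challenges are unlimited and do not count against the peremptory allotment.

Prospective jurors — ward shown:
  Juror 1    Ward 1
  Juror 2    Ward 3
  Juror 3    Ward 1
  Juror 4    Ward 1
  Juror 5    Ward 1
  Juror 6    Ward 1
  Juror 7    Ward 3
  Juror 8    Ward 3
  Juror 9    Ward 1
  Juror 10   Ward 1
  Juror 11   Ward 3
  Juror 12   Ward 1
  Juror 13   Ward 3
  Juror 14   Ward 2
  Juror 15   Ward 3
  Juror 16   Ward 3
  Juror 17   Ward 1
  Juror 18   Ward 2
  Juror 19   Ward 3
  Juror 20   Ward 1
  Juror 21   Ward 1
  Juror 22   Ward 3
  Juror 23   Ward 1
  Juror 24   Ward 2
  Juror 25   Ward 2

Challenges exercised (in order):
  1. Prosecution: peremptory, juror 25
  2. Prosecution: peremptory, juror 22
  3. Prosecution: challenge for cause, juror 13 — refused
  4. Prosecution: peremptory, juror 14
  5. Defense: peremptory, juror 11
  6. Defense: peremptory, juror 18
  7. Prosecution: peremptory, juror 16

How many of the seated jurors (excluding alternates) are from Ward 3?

Removed: #11, #14, #16, #18, #22, #25.
Seated jurors 1–6: #1, #2, #3, #4, #5, #6 (alternates #7, #8 not counted).
Of those, in Ward 3: #2 → 1.

1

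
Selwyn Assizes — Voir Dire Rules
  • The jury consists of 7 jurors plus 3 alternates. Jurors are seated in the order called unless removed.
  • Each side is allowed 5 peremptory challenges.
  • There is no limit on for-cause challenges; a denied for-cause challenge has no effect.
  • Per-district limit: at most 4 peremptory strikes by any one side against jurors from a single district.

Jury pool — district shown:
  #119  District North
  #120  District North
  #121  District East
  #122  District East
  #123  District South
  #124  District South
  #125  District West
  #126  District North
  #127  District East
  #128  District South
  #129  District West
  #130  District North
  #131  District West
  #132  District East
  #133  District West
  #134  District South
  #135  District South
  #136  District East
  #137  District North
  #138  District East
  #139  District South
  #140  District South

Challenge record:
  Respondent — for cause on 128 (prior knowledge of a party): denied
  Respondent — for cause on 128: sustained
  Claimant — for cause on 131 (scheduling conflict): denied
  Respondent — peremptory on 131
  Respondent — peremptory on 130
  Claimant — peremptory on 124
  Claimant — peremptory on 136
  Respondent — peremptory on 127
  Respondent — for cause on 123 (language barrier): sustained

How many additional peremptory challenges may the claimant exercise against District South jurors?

3

Claimant peremptories so far: #124, #136 — 2 of 5 used, 3 left overall.
Against District South: #124 — 1 used; per-district cap 4 leaves 3.
Binding limit: min(3, 3) = 3.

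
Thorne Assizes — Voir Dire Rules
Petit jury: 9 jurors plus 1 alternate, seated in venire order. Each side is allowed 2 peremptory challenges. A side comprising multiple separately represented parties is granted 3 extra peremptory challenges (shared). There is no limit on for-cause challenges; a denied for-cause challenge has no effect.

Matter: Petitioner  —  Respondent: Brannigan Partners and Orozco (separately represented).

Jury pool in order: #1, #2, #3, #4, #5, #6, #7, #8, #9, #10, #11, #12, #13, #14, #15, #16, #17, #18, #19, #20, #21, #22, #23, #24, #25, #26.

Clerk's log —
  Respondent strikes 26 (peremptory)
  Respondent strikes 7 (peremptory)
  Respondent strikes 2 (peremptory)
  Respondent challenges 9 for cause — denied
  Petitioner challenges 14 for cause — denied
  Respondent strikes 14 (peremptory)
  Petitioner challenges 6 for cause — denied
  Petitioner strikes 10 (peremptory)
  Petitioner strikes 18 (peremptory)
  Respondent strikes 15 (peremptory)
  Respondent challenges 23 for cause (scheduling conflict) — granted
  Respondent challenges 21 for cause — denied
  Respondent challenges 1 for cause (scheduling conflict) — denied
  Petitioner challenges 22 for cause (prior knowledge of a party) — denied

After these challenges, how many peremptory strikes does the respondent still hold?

0

Respondent allotment: 2 base + 3 multi-party = 5.
Respondent peremptories used: #26, #7, #2, #14, #15 — 5 (for-cause on #9, #23, #21, #1 don't count).
Remaining: 5 − 5 = 0.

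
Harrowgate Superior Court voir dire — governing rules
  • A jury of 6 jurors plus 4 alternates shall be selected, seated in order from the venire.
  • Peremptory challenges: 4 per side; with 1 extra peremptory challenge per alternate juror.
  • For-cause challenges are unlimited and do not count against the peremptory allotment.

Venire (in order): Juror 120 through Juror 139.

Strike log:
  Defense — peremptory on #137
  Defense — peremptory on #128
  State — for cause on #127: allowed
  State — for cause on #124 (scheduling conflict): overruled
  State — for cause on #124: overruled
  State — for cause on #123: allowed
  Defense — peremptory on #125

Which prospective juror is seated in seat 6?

129

Removed: #123, #125, #127, #128, #137. (#124 stays — for-cause denied.)
Seating in order: seats 1–6 → #120, #121, #122, #124, #126, #129; alternates → #130, #131, #132, #133.
So seat 6 is #129.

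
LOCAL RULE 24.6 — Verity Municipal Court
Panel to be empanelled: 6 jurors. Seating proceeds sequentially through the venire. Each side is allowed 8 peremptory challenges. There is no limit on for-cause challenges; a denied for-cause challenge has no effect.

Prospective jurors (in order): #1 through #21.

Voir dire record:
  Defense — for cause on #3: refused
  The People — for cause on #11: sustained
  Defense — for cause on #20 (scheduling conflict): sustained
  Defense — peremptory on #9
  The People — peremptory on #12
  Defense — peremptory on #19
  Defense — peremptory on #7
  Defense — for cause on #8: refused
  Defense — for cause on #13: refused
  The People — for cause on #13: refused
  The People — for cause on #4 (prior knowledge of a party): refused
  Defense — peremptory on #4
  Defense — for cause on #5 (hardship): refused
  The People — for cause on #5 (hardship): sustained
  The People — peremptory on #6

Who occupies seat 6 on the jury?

Removed: #4, #5, #6, #7, #9, #11, #12, #19, #20. (#3, #8, #13 stay — for-cause denied.)
Filling seats in venire order through position 6: #1, #2, #3, #8, #10, #13.
So seat 6 is #13.

13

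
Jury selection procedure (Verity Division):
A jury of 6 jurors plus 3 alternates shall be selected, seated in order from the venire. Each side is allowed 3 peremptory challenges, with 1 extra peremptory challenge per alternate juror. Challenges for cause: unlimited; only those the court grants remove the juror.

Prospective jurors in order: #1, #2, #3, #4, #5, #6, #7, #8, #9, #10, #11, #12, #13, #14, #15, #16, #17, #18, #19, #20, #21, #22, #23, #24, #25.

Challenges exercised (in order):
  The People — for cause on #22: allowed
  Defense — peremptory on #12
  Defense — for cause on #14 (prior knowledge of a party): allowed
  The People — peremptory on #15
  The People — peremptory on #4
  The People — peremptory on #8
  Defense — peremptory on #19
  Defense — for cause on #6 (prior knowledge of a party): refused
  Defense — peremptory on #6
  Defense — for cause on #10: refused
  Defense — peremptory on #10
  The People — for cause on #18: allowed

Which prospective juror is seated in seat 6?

Removed: #4, #6, #8, #10, #12, #14, #15, #18, #19, #22.
Seating in order: seats 1–6 → #1, #2, #3, #5, #7, #9; alternates → #11, #13, #16.
So seat 6 is #9.

9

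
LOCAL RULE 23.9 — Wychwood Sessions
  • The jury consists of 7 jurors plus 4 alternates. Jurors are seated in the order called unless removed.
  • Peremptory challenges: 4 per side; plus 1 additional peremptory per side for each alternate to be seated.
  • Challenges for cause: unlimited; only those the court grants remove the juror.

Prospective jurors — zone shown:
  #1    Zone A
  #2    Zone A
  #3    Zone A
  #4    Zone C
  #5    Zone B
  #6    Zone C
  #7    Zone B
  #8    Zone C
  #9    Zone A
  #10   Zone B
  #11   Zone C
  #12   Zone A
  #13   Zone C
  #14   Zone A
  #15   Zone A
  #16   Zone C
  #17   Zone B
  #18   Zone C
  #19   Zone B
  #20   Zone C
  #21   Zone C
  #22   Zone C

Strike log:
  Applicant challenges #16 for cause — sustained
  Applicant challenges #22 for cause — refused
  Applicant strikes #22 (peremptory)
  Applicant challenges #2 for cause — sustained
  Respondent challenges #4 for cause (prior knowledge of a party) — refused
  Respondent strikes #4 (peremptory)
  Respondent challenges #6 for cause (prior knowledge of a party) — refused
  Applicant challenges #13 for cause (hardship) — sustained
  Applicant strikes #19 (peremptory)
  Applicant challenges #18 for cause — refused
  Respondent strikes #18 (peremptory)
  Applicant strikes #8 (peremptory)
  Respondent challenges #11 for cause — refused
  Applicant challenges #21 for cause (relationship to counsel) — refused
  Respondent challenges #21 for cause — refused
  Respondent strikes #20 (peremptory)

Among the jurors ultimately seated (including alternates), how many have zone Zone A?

6

Removed: #2, #4, #8, #13, #16, #18, #19, #20, #22.
Seated (11 incl. alternates): #1, #3, #5, #6, #7, #9, #10, #11, #12, #14, #15.
Of those, in Zone A: #1, #3, #9, #12, #14, #15 → 6.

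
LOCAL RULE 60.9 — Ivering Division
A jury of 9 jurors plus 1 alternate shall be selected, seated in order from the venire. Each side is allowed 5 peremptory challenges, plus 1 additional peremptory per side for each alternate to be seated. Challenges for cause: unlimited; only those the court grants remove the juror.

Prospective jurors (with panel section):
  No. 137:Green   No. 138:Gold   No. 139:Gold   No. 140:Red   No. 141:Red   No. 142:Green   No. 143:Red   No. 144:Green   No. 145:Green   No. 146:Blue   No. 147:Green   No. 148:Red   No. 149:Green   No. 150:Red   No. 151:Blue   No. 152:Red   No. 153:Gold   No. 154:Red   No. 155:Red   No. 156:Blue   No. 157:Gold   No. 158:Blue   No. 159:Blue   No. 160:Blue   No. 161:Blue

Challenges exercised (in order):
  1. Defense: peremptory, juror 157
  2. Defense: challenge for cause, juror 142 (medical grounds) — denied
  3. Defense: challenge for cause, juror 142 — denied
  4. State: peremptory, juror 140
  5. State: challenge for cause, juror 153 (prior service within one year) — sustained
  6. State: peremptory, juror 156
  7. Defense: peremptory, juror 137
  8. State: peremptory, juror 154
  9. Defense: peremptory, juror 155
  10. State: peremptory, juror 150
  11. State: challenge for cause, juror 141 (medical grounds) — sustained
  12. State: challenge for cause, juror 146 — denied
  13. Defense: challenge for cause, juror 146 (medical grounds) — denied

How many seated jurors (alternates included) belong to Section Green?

Removed: #137, #140, #141, #150, #153, #154, #155, #156, #157.
Seated (10 incl. alternates): #138, #139, #142, #143, #144, #145, #146, #147, #148, #149.
Of those, in Section Green: #142, #144, #145, #147, #149 → 5.

5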